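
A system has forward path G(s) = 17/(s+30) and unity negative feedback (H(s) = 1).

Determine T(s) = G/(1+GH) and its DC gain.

T(s) = G/(1+GH) = [17/(s+30)] / [1 + 17/(s+30)] = 17/(s+30+17) = 17/(s+47). DC gain = 17/47 = 0.3617.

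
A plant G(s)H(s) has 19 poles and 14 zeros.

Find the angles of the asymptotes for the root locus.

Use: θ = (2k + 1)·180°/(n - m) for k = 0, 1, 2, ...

n - m = 19 - 14 = 5. Angles: θk = (2k + 1)·180°/5 = 36°, 108°, 180°, 252°, 324°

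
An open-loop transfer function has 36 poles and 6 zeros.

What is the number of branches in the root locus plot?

Root locus has n branches where n = number of poles = 36.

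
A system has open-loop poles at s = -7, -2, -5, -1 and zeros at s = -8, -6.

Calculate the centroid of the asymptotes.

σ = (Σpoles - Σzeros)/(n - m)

σ = (Σpoles - Σzeros)/(n - m) = (-15 - (-14))/(4 - 2) = -1/2 = -0.5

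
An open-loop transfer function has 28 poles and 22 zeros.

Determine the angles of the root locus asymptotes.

n - m = 28 - 22 = 6. Angles: θk = (2k + 1)·180°/6 = 30°, 90°, 150°, 210°, 270°, 330°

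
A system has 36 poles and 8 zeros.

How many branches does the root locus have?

Root locus has n branches where n = number of poles = 36.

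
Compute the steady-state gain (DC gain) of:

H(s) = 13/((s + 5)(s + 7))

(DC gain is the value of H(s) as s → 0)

DC gain = H(0) = 13/(5 × 7) = 13/35 = 0.3714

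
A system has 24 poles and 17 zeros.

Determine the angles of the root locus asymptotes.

n - m = 24 - 17 = 7. Angles: θk = (2k + 1)·180°/7 = 25.71°, 77.14°, 128.57°, 180°, 231.43°, 282.86°, 334.29°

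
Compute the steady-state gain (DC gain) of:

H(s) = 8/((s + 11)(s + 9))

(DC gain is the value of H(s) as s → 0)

DC gain = H(0) = 8/(11 × 9) = 8/99 = 0.0808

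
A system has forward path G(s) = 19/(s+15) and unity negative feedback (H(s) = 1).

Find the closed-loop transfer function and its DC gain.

T(s) = G/(1+GH) = [19/(s+15)] / [1 + 19/(s+15)] = 19/(s+15+19) = 19/(s+34). DC gain = 19/34 = 0.5588.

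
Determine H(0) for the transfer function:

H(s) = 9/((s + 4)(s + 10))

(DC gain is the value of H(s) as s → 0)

DC gain = H(0) = 9/(4 × 10) = 9/40 = 0.225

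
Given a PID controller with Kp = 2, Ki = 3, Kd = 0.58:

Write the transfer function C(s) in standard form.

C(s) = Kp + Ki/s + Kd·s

Substituting values: C(s) = 2 + 3/s + 0.58s = (0.58s² + 2s + 3)/s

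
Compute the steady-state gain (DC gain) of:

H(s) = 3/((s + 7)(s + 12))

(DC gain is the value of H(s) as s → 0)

DC gain = H(0) = 3/(7 × 12) = 3/84 = 0.0357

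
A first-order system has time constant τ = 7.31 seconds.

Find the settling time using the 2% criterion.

For first-order system, 2% settling time ≈ 4τ = 4 × 7.31 = 29.24 s.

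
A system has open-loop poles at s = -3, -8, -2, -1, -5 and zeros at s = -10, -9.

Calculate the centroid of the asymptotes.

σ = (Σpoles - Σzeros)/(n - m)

σ = (Σpoles - Σzeros)/(n - m) = (-19 - (-19))/(5 - 2) = 0/3 = 0.0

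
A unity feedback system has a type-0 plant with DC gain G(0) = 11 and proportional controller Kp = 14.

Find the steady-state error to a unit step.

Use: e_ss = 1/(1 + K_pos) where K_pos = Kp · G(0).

K_pos = Kp · G(0) = 14 × 11 = 154. e_ss = 1/(1 + 154) = 0.0065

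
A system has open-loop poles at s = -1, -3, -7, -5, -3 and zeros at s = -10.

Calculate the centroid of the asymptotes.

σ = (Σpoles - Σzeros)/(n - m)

σ = (Σpoles - Σzeros)/(n - m) = (-19 - (-10))/(5 - 1) = -9/4 = -2.25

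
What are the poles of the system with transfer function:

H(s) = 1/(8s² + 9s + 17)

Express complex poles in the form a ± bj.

Discriminant = 9² - 4×8×17 = 81 - 544 = -463 < 0, so the poles are a complex conjugate pair s = (-9 ± j√463)/(2×8). Real part = -9/(2×8) = -9/16 = -0.5625; imaginary part = ±√463/(2×8) ≈ 1.3448. Poles: s = -0.5625 ± 1.3448j.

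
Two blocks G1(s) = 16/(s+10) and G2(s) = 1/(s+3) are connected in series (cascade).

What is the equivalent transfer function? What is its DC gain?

Series: multiply transfer functions. G_eq = 16/(s+10) × 1/(s+3) = 16/((s+10)(s+3)). DC gain = 16/(10×3) = 0.5333.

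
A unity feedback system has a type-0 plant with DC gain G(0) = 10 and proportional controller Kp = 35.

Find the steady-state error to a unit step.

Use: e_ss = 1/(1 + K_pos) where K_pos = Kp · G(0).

K_pos = Kp · G(0) = 35 × 10 = 350. e_ss = 1/(1 + 350) = 0.0028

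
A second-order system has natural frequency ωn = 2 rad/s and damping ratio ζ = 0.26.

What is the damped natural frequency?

ωd = ωn√(1 - ζ²) = 2√(1 - 0.26²) = 1.93 rad/s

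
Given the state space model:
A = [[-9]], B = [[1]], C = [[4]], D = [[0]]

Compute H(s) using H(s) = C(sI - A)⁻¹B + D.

(sI - A)⁻¹ = 1/(s + 9). H(s) = 4 × 1/(s + 9) + 0 = 4/(s + 9).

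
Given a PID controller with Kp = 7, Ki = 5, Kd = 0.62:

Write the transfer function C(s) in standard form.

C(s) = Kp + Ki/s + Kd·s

Substituting values: C(s) = 7 + 5/s + 0.62s = (0.62s² + 7s + 5)/s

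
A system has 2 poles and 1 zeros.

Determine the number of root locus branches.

Root locus has n branches where n = number of poles = 2.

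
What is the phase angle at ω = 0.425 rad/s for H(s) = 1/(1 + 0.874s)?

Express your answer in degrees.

Phase = -arctan(ωτ) = -arctan(0.425 × 0.874) = -20.4°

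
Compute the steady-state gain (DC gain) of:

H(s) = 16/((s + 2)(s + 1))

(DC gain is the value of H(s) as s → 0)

DC gain = H(0) = 16/(2 × 1) = 16/2 = 8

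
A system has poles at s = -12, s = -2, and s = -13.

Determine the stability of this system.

All poles are in the left half-plane. System is stable.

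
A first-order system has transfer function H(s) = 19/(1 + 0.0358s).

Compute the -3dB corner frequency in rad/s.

Corner frequency = 1/τ = 1/0.0358 = 27.933 rad/s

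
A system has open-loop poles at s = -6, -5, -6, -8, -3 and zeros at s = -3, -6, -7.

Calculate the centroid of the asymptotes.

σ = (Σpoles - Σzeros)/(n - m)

σ = (Σpoles - Σzeros)/(n - m) = (-28 - (-16))/(5 - 3) = -12/2 = -6.0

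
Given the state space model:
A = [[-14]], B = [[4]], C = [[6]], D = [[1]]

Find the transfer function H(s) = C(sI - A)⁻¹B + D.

(sI - A)⁻¹ = 1/(s + 14). H(s) = 6×4/(s + 14) + 1 = (s + 38)/(s + 14).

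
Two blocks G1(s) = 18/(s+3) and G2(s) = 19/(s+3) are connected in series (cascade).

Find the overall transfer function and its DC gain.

Series: multiply transfer functions. G_eq = 18/(s+3) × 19/(s+3) = 342/((s+3)(s+3)). DC gain = 342/(3×3) = 38.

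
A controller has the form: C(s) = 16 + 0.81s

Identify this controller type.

This is a Proportional-Derivative (PD) controller.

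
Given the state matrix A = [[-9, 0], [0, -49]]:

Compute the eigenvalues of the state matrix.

For diagonal matrix, eigenvalues are diagonal entries: λ₁ = -9, λ₂ = -49.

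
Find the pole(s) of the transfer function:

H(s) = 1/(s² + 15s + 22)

Discriminant = 15² - 4×1×22 = 225 - 88 = 137 > 0, so two distinct real poles. Using quadratic formula: s = (-15 ± √137)/(2×1) = (-15 ± √137)/2, with √137 ≈ 11.7047. s₁ ≈ -1.6477, s₂ ≈ -13.3523. Poles: s₁ = -1.6477, s₂ = -13.3523.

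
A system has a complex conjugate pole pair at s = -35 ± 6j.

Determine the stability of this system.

Real part of poles is -35 (< 0, left half-plane). Stable.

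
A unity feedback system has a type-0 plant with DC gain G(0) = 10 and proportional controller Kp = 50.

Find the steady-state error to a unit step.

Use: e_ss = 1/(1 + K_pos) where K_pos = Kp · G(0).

K_pos = Kp · G(0) = 50 × 10 = 500. e_ss = 1/(1 + 500) = 0.0020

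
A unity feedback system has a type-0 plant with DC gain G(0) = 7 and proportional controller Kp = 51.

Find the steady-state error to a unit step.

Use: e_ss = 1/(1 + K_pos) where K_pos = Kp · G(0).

K_pos = Kp · G(0) = 51 × 7 = 357. e_ss = 1/(1 + 357) = 0.0028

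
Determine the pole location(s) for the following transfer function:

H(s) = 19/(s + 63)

Pole is where denominator = 0: s + 63 = 0, so s = -63.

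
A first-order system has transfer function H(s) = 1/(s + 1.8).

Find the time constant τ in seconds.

For H(s) = 1/(s + 1/τ), the pole is at -1/τ = -1.8, so τ = 1/1.8 = 0.5556 s.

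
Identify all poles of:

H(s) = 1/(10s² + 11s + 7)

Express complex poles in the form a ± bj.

Discriminant = 11² - 4×10×7 = 121 - 280 = -159 < 0, so the poles are a complex conjugate pair s = (-11 ± j√159)/(2×10). Real part = -11/(2×10) = -11/20 = -0.55; imaginary part = ±√159/(2×10) ≈ 0.6305. Poles: s = -0.55 ± 0.6305j.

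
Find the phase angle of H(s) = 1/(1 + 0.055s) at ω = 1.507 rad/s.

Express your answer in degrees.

Phase = -arctan(ωτ) = -arctan(1.507 × 0.055) = -4.7°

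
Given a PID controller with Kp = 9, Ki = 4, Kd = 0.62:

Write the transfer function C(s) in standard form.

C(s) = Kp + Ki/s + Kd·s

Substituting values: C(s) = 9 + 4/s + 0.62s = (0.62s² + 9s + 4)/s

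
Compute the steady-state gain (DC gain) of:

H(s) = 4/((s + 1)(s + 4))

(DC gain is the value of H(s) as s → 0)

DC gain = H(0) = 4/(1 × 4) = 4/4 = 1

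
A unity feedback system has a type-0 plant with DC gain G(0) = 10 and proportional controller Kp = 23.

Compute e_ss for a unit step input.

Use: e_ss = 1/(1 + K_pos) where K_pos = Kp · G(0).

K_pos = Kp · G(0) = 23 × 10 = 230. e_ss = 1/(1 + 230) = 0.0043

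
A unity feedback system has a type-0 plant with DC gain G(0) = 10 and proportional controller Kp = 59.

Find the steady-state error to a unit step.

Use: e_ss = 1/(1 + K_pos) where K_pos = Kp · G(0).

K_pos = Kp · G(0) = 59 × 10 = 590. e_ss = 1/(1 + 590) = 0.0017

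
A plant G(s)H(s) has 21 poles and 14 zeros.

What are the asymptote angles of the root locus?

n - m = 21 - 14 = 7. Angles: θk = (2k + 1)·180°/7 = 25.71°, 77.14°, 128.57°, 180°, 231.43°, 282.86°, 334.29°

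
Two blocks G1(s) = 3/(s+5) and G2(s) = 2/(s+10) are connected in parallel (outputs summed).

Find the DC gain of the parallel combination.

Parallel: G_eq = G1 + G2. DC gain = G1(0) + G2(0) = 3/5 + 2/10 = 0.6 + 0.2 = 0.8.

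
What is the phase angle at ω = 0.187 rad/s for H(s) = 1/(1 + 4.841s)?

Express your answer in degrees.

Phase = -arctan(ωτ) = -arctan(0.187 × 4.841) = -42.2°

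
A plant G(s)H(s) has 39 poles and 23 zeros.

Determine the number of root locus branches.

Root locus has n branches where n = number of poles = 39.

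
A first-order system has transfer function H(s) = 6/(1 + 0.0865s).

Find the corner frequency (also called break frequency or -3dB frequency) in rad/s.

Corner frequency = 1/τ = 1/0.0865 = 11.561 rad/s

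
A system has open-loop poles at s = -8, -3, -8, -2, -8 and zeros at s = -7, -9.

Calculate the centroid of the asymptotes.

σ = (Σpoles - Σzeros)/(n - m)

σ = (Σpoles - Σzeros)/(n - m) = (-29 - (-16))/(5 - 2) = -13/3 = -4.33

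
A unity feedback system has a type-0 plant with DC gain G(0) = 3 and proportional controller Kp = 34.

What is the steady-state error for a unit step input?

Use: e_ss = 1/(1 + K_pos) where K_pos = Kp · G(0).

K_pos = Kp · G(0) = 34 × 3 = 102. e_ss = 1/(1 + 102) = 0.0097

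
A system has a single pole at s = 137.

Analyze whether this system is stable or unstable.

Pole at s = 137 is in the right half-plane. Unstable.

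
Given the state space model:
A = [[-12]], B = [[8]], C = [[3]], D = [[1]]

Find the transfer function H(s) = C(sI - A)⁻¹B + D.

(sI - A)⁻¹ = 1/(s + 12). H(s) = 3×8/(s + 12) + 1 = (s + 36)/(s + 12).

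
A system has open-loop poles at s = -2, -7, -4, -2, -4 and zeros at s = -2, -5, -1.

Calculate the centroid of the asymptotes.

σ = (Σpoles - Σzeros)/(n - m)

σ = (Σpoles - Σzeros)/(n - m) = (-19 - (-8))/(5 - 3) = -11/2 = -5.5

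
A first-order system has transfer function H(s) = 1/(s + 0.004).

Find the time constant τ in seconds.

For H(s) = 1/(s + 1/τ), the pole is at -1/τ = -0.004, so τ = 1/0.004 = 250 s.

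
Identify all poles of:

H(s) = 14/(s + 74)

Pole is where denominator = 0: s + 74 = 0, so s = -74.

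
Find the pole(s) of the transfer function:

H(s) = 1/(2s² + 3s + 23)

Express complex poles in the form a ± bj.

Discriminant = 3² - 4×2×23 = 9 - 184 = -175 < 0, so the poles are a complex conjugate pair s = (-3 ± j√175)/(2×2). Real part = -3/(2×2) = -3/4 = -0.75; imaginary part = ±√175/(2×2) ≈ 3.3072. Poles: s = -0.75 ± 3.3072j.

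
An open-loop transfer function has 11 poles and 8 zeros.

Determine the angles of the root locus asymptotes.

n - m = 11 - 8 = 3. Angles: θk = (2k + 1)·180°/3 = 60°, 180°, 300°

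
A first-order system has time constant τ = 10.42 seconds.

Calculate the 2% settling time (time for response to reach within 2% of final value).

For first-order system, 2% settling time ≈ 4τ = 4 × 10.42 = 41.68 s.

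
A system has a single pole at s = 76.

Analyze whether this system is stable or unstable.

Pole at s = 76 is in the right half-plane. Unstable.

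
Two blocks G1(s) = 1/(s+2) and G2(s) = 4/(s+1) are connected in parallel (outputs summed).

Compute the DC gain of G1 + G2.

Parallel: G_eq = G1 + G2. DC gain = G1(0) + G2(0) = 1/2 + 4/1 = 0.5 + 4 = 4.5.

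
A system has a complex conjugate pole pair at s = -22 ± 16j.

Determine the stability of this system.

Real part of poles is -22 (< 0, left half-plane). Stable.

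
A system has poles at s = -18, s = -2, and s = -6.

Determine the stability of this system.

All poles are in the left half-plane. System is stable.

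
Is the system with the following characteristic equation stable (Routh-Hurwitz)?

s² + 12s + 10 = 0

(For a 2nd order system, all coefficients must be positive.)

Coefficients: 1, 12, 10. All positive, so system is stable.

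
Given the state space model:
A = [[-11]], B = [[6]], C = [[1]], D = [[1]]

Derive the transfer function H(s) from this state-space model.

(sI - A)⁻¹ = 1/(s + 11). H(s) = 1×6/(s + 11) + 1 = (s + 17)/(s + 11).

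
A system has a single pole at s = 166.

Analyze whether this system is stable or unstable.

Pole at s = 166 is in the right half-plane. Unstable.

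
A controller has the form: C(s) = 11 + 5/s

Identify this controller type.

This is a Proportional-Integral (PI) controller.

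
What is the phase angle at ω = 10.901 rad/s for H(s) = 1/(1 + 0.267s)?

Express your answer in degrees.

Phase = -arctan(ωτ) = -arctan(10.901 × 0.267) = -71.0°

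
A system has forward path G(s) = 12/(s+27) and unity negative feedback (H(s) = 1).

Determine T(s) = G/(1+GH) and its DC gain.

T(s) = G/(1+GH) = [12/(s+27)] / [1 + 12/(s+27)] = 12/(s+27+12) = 12/(s+39). DC gain = 12/39 = 0.3077.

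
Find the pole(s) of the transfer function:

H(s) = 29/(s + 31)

Pole is where denominator = 0: s + 31 = 0, so s = -31.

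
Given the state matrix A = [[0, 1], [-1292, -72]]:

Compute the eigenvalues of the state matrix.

det(A - λI) = λ² - (-72)λ + 1292 = (λ - (-38))(λ - (-34)). Eigenvalues: -38, -34.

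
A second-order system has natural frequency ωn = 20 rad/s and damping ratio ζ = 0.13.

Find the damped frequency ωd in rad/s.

ωd = ωn√(1 - ζ²) = 20√(1 - 0.13²) = 19.83 rad/s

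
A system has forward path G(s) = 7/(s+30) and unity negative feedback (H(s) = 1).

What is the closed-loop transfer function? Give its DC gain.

T(s) = G/(1+GH) = [7/(s+30)] / [1 + 7/(s+30)] = 7/(s+30+7) = 7/(s+37). DC gain = 7/37 = 0.1892.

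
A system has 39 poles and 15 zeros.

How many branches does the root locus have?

Root locus has n branches where n = number of poles = 39.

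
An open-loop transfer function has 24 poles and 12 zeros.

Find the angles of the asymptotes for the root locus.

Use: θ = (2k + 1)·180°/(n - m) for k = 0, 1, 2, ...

n - m = 24 - 12 = 12. Angles: θk = (2k + 1)·180°/12 = 15°, 45°, 75°, 105°, 135°, 165°, 195°, 225°, 255°, 285°, 315°, 345°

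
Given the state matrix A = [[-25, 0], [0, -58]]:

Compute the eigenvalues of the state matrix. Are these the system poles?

For diagonal matrix, eigenvalues are diagonal entries: λ₁ = -25, λ₂ = -58. Eigenvalues of A = system poles.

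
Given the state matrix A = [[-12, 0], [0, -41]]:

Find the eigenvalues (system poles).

For diagonal matrix, eigenvalues are diagonal entries: λ₁ = -12, λ₂ = -41.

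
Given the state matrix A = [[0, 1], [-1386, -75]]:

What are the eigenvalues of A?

det(A - λI) = λ² - (-75)λ + 1386 = (λ - (-42))(λ - (-33)). Eigenvalues: -42, -33.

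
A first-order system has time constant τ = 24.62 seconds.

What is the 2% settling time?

For first-order system, 2% settling time ≈ 4τ = 4 × 24.62 = 98.48 s.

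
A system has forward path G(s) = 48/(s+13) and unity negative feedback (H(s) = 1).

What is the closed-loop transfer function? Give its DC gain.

T(s) = G/(1+GH) = [48/(s+13)] / [1 + 48/(s+13)] = 48/(s+13+48) = 48/(s+61). DC gain = 48/61 = 0.7869.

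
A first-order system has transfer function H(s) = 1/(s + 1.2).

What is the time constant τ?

For H(s) = 1/(s + 1/τ), the pole is at -1/τ = -1.2, so τ = 1/1.2 = 0.8333 s.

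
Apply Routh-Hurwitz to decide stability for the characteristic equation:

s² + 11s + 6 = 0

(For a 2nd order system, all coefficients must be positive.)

Coefficients: 1, 11, 6. All positive, so system is stable.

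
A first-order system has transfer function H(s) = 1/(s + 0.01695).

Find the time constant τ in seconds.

For H(s) = 1/(s + 1/τ), the pole is at -1/τ = -0.01695, so τ = 1/0.01695 = 59 s.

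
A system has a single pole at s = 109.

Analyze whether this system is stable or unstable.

Pole at s = 109 is in the right half-plane. Unstable.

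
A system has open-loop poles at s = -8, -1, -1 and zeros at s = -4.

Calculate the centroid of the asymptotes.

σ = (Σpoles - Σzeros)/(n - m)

σ = (Σpoles - Σzeros)/(n - m) = (-10 - (-4))/(3 - 1) = -6/2 = -3.0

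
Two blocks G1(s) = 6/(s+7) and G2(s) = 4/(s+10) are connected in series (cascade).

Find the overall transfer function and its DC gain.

Series: multiply transfer functions. G_eq = 6/(s+7) × 4/(s+10) = 24/((s+7)(s+10)). DC gain = 24/(7×10) = 0.3429.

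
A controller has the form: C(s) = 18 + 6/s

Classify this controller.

This is a Proportional-Integral (PI) controller.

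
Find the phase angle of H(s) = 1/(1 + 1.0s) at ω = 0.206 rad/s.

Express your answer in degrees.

Phase = -arctan(ωτ) = -arctan(0.206 × 1.0) = -11.6°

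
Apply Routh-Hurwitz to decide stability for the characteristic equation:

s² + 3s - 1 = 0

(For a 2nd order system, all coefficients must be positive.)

Coefficients: 1, 3, -1. c=-1 not positive, so system is unstable.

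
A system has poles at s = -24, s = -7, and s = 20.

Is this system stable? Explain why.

Pole(s) at s = 20 are not in the left half-plane. System is unstable.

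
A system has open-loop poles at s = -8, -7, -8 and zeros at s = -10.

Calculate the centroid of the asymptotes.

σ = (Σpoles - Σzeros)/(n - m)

σ = (Σpoles - Σzeros)/(n - m) = (-23 - (-10))/(3 - 1) = -13/2 = -6.5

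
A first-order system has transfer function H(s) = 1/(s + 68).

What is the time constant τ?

For H(s) = 1/(s + 1/τ), the pole is at -1/τ = -68, so τ = 1/68 = 0.0147 s.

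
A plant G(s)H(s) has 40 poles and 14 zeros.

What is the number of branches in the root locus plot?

Root locus has n branches where n = number of poles = 40.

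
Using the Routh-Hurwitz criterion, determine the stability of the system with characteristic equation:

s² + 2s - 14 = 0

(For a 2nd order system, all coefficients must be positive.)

Coefficients: 1, 2, -14. c=-14 not positive, so system is unstable.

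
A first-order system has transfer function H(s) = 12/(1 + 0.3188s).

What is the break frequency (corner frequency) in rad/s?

Corner frequency = 1/τ = 1/0.3188 = 3.137 rad/s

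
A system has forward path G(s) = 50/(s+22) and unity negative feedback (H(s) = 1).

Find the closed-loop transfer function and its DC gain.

T(s) = G/(1+GH) = [50/(s+22)] / [1 + 50/(s+22)] = 50/(s+22+50) = 50/(s+72). DC gain = 50/72 = 0.6944.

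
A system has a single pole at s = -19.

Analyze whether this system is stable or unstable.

Pole at s = -19 is in the left half-plane. Stable.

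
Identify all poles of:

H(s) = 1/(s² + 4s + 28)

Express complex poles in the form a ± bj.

Discriminant = 4² - 4×1×28 = 16 - 112 = -96 < 0, so the poles are a complex conjugate pair s = (-4 ± j√96)/(2×1). Real part = -4/(2×1) = -4/2 = -2; imaginary part = ±√96/(2×1) ≈ 4.8990. Poles: s = -2 ± 4.8990j.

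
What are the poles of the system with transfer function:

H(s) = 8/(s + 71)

Pole is where denominator = 0: s + 71 = 0, so s = -71.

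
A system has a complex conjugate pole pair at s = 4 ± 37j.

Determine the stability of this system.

Real part of poles is 4 (> 0, right half-plane). Unstable.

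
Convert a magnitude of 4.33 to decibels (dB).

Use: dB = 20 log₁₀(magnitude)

dB = 20 log₁₀(4.33) = 12.7 dB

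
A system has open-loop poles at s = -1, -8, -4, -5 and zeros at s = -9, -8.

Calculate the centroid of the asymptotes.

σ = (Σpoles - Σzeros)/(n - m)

σ = (Σpoles - Σzeros)/(n - m) = (-18 - (-17))/(4 - 2) = -1/2 = -0.5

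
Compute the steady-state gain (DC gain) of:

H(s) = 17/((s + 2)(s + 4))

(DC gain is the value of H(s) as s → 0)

DC gain = H(0) = 17/(2 × 4) = 17/8 = 2.125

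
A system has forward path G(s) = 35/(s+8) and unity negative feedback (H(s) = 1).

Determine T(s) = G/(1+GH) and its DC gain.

T(s) = G/(1+GH) = [35/(s+8)] / [1 + 35/(s+8)] = 35/(s+8+35) = 35/(s+43). DC gain = 35/43 = 0.8140.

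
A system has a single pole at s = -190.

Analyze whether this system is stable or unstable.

Pole at s = -190 is in the left half-plane. Stable.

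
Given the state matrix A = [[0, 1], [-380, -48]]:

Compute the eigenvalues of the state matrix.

det(A - λI) = λ² - (-48)λ + 380 = (λ - (-10))(λ - (-38)). Eigenvalues: -10, -38.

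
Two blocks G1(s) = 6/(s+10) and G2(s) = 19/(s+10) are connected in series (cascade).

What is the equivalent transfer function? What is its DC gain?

Series: multiply transfer functions. G_eq = 6/(s+10) × 19/(s+10) = 114/((s+10)(s+10)). DC gain = 114/(10×10) = 1.14.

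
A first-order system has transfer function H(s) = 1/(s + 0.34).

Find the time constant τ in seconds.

For H(s) = 1/(s + 1/τ), the pole is at -1/τ = -0.34, so τ = 1/0.34 = 2.9412 s.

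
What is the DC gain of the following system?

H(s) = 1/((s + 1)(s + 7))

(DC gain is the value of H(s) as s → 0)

DC gain = H(0) = 1/(1 × 7) = 1/7 = 0.1429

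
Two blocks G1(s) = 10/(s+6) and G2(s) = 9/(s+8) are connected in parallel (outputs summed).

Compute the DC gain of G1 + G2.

Parallel: G_eq = G1 + G2. DC gain = G1(0) + G2(0) = 10/6 + 9/8 = 1.6667 + 1.125 = 2.7917.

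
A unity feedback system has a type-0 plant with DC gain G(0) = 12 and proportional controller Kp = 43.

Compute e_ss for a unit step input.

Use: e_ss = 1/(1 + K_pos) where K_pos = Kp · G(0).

K_pos = Kp · G(0) = 43 × 12 = 516. e_ss = 1/(1 + 516) = 0.0019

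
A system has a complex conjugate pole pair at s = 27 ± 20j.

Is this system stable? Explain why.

Real part of poles is 27 (> 0, right half-plane). Unstable.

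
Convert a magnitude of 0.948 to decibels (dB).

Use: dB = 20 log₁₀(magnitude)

dB = 20 log₁₀(0.948) = -0.5 dB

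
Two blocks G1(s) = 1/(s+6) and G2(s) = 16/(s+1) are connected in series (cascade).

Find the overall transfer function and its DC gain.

Series: multiply transfer functions. G_eq = 1/(s+6) × 16/(s+1) = 16/((s+6)(s+1)). DC gain = 16/(6×1) = 2.6667.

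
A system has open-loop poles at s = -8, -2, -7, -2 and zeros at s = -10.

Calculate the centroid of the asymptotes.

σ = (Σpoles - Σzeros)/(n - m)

σ = (Σpoles - Σzeros)/(n - m) = (-19 - (-10))/(4 - 1) = -9/3 = -3.0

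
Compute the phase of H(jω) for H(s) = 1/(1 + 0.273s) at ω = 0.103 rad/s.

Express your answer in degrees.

Phase = -arctan(ωτ) = -arctan(0.103 × 0.273) = -1.6°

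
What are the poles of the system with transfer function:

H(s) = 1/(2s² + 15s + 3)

Discriminant = 15² - 4×2×3 = 225 - 24 = 201 > 0, so two distinct real poles. Using quadratic formula: s = (-15 ± √201)/(2×2) = (-15 ± √201)/4, with √201 ≈ 14.1774. s₁ ≈ -0.2056, s₂ ≈ -7.2944. Poles: s₁ = -0.2056, s₂ = -7.2944.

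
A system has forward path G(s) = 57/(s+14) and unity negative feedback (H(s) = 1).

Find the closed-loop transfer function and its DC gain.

T(s) = G/(1+GH) = [57/(s+14)] / [1 + 57/(s+14)] = 57/(s+14+57) = 57/(s+71). DC gain = 57/71 = 0.8028.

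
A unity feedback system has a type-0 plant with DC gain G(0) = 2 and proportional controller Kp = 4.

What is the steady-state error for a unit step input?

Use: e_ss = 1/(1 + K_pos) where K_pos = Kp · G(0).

K_pos = Kp · G(0) = 4 × 2 = 8. e_ss = 1/(1 + 8) = 0.1111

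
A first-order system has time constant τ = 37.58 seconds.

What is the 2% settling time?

For first-order system, 2% settling time ≈ 4τ = 4 × 37.58 = 150.32 s.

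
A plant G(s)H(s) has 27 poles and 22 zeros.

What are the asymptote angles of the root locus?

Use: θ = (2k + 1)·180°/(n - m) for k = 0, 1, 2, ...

n - m = 27 - 22 = 5. Angles: θk = (2k + 1)·180°/5 = 36°, 108°, 180°, 252°, 324°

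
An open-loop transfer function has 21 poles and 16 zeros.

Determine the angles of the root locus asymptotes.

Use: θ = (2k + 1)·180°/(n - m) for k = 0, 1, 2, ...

n - m = 21 - 16 = 5. Angles: θk = (2k + 1)·180°/5 = 36°, 108°, 180°, 252°, 324°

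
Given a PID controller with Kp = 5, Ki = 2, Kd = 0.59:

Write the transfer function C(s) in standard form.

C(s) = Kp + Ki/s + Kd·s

Substituting values: C(s) = 5 + 2/s + 0.59s = (0.59s² + 5s + 2)/s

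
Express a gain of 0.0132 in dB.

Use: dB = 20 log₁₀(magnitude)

dB = 20 log₁₀(0.0132) = -37.6 dB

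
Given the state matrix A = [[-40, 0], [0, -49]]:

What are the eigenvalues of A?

For diagonal matrix, eigenvalues are diagonal entries: λ₁ = -40, λ₂ = -49.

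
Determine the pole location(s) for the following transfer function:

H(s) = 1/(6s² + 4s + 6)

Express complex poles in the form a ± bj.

Discriminant = 4² - 4×6×6 = 16 - 144 = -128 < 0, so the poles are a complex conjugate pair s = (-4 ± j√128)/(2×6). Real part = -4/(2×6) = -4/12 ≈ -0.3333; imaginary part = ±√128/(2×6) ≈ 0.9428. Poles: s = -0.3333 ± 0.9428j.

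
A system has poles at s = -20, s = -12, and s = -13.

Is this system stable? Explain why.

All poles are in the left half-plane. System is stable.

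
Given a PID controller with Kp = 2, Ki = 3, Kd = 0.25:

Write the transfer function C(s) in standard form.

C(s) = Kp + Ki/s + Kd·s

Substituting values: C(s) = 2 + 3/s + 0.25s = (0.25s² + 2s + 3)/s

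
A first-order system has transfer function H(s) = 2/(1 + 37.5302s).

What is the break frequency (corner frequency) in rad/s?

Corner frequency = 1/τ = 1/37.5302 = 0.027 rad/s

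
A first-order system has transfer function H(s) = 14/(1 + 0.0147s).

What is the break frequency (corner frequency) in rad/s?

Corner frequency = 1/τ = 1/0.0147 = 68.027 rad/s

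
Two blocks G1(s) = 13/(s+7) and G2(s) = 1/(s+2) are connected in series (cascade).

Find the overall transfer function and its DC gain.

Series: multiply transfer functions. G_eq = 13/(s+7) × 1/(s+2) = 13/((s+7)(s+2)). DC gain = 13/(7×2) = 0.9286.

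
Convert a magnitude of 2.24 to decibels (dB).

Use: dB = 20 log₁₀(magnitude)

dB = 20 log₁₀(2.24) = 7.0 dB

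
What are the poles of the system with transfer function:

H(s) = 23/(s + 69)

Pole is where denominator = 0: s + 69 = 0, so s = -69.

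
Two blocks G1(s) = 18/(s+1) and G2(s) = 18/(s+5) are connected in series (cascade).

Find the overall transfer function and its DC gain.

Series: multiply transfer functions. G_eq = 18/(s+1) × 18/(s+5) = 324/((s+1)(s+5)). DC gain = 324/(1×5) = 64.8.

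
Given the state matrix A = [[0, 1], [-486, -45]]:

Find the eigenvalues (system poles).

det(A - λI) = λ² - (-45)λ + 486 = (λ - (-27))(λ - (-18)). Eigenvalues: -27, -18.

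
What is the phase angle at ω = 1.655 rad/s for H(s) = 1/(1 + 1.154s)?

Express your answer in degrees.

Phase = -arctan(ωτ) = -arctan(1.655 × 1.154) = -62.4°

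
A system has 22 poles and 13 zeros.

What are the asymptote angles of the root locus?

n - m = 22 - 13 = 9. Angles: θk = (2k + 1)·180°/9 = 20°, 60°, 100°, 140°, 180°, 220°, 260°, 300°, 340°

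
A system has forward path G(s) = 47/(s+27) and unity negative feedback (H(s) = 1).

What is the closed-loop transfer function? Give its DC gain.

T(s) = G/(1+GH) = [47/(s+27)] / [1 + 47/(s+27)] = 47/(s+27+47) = 47/(s+74). DC gain = 47/74 = 0.6351.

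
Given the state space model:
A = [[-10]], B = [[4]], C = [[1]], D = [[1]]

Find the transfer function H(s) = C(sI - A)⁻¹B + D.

(sI - A)⁻¹ = 1/(s + 10). H(s) = 1×4/(s + 10) + 1 = (s + 14)/(s + 10).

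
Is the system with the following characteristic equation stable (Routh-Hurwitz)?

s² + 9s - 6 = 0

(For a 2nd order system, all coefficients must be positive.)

Coefficients: 1, 9, -6. c=-6 not positive, so system is unstable.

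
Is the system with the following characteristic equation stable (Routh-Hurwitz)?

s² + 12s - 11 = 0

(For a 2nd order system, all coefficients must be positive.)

Coefficients: 1, 12, -11. c=-11 not positive, so system is unstable.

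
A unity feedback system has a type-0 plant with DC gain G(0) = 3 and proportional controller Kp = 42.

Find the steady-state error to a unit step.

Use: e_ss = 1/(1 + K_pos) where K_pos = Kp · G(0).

K_pos = Kp · G(0) = 42 × 3 = 126. e_ss = 1/(1 + 126) = 0.0079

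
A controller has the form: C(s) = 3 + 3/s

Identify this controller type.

This is a Proportional-Integral (PI) controller.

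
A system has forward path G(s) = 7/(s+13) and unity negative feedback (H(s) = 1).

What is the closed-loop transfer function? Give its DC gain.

T(s) = G/(1+GH) = [7/(s+13)] / [1 + 7/(s+13)] = 7/(s+13+7) = 7/(s+20). DC gain = 7/20 = 0.35.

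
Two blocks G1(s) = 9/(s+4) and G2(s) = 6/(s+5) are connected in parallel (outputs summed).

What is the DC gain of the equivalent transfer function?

Parallel: G_eq = G1 + G2. DC gain = G1(0) + G2(0) = 9/4 + 6/5 = 2.25 + 1.2 = 3.45.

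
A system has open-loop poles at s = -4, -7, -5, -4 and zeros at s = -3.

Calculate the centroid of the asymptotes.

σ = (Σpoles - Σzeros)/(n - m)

σ = (Σpoles - Σzeros)/(n - m) = (-20 - (-3))/(4 - 1) = -17/3 = -5.67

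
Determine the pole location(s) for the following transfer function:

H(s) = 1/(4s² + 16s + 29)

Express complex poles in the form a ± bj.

Discriminant = 16² - 4×4×29 = 256 - 464 = -208 < 0, so the poles are a complex conjugate pair s = (-16 ± j√208)/(2×4). Real part = -16/(2×4) = -16/8 = -2; imaginary part = ±√208/(2×4) ≈ 1.8028. Poles: s = -2 ± 1.8028j.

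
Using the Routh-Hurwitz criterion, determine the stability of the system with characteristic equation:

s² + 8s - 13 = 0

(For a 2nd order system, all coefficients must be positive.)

Coefficients: 1, 8, -13. c=-13 not positive, so system is unstable.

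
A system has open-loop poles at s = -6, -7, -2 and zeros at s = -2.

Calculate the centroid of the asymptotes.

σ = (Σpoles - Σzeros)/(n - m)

σ = (Σpoles - Σzeros)/(n - m) = (-15 - (-2))/(3 - 1) = -13/2 = -6.5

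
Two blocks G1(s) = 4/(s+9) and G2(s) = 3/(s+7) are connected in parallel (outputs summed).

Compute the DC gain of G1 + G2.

Parallel: G_eq = G1 + G2. DC gain = G1(0) + G2(0) = 4/9 + 3/7 = 0.4444 + 0.4286 = 0.8730.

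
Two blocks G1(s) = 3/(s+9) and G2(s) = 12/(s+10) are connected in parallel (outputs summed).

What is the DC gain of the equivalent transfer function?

Parallel: G_eq = G1 + G2. DC gain = G1(0) + G2(0) = 3/9 + 12/10 = 0.3333 + 1.2 = 1.5333.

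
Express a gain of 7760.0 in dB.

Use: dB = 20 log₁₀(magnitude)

dB = 20 log₁₀(7760.0) = 77.8 dB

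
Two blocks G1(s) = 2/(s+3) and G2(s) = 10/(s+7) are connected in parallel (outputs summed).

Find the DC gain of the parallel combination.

Parallel: G_eq = G1 + G2. DC gain = G1(0) + G2(0) = 2/3 + 10/7 = 0.6667 + 1.4286 = 2.0952.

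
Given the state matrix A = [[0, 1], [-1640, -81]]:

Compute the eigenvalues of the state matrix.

det(A - λI) = λ² - (-81)λ + 1640 = (λ - (-40))(λ - (-41)). Eigenvalues: -40, -41.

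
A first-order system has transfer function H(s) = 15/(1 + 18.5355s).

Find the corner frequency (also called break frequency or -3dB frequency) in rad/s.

Corner frequency = 1/τ = 1/18.5355 = 0.054 rad/s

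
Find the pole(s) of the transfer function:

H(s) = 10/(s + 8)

Pole is where denominator = 0: s + 8 = 0, so s = -8.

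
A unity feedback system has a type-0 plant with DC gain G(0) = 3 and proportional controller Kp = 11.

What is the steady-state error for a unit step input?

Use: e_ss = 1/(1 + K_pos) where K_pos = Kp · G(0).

K_pos = Kp · G(0) = 11 × 3 = 33. e_ss = 1/(1 + 33) = 0.0294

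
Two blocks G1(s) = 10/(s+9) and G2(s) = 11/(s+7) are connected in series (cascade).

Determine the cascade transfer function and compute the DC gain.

Series: multiply transfer functions. G_eq = 10/(s+9) × 11/(s+7) = 110/((s+9)(s+7)). DC gain = 110/(9×7) = 1.7460.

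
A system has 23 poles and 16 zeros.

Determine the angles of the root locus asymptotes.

n - m = 23 - 16 = 7. Angles: θk = (2k + 1)·180°/7 = 25.71°, 77.14°, 128.57°, 180°, 231.43°, 282.86°, 334.29°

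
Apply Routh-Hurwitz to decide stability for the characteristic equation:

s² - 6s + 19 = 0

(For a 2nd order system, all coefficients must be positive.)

Coefficients: 1, -6, 19. b=-6 not positive, so system is unstable.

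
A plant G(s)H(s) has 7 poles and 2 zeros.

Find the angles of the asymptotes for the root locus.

n - m = 7 - 2 = 5. Angles: θk = (2k + 1)·180°/5 = 36°, 108°, 180°, 252°, 324°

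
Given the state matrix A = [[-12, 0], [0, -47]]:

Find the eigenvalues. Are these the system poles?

For diagonal matrix, eigenvalues are diagonal entries: λ₁ = -12, λ₂ = -47. Eigenvalues of A = system poles.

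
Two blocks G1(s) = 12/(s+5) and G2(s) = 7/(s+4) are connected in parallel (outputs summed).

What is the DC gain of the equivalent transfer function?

Parallel: G_eq = G1 + G2. DC gain = G1(0) + G2(0) = 12/5 + 7/4 = 2.4 + 1.75 = 4.15.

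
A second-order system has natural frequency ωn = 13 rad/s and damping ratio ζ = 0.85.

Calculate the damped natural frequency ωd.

ωd = ωn√(1 - ζ²) = 13√(1 - 0.85²) = 6.85 rad/s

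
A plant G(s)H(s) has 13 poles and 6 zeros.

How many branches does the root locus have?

Root locus has n branches where n = number of poles = 13.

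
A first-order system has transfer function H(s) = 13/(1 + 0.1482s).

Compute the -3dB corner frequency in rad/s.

Corner frequency = 1/τ = 1/0.1482 = 6.748 rad/s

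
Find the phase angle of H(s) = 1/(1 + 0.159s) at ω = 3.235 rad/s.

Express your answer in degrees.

Phase = -arctan(ωτ) = -arctan(3.235 × 0.159) = -27.2°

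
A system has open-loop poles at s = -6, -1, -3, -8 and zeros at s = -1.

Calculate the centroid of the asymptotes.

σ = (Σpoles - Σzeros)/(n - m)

σ = (Σpoles - Σzeros)/(n - m) = (-18 - (-1))/(4 - 1) = -17/3 = -5.67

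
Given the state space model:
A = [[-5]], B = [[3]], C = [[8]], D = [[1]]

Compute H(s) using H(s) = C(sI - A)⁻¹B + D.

(sI - A)⁻¹ = 1/(s + 5). H(s) = 8×3/(s + 5) + 1 = (s + 29)/(s + 5).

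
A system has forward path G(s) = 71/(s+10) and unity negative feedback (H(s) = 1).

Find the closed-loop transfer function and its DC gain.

T(s) = G/(1+GH) = [71/(s+10)] / [1 + 71/(s+10)] = 71/(s+10+71) = 71/(s+81). DC gain = 71/81 = 0.8765.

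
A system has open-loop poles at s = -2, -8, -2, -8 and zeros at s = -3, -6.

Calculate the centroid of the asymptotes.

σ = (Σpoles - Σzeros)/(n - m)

σ = (Σpoles - Σzeros)/(n - m) = (-20 - (-9))/(4 - 2) = -11/2 = -5.5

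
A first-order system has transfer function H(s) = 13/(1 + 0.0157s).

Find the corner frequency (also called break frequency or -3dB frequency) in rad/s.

Corner frequency = 1/τ = 1/0.0157 = 63.694 rad/s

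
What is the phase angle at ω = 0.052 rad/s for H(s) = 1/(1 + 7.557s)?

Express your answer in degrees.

Phase = -arctan(ωτ) = -arctan(0.052 × 7.557) = -21.5°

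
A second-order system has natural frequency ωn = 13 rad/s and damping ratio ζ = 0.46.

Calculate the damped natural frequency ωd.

ωd = ωn√(1 - ζ²) = 13√(1 - 0.46²) = 11.54 rad/s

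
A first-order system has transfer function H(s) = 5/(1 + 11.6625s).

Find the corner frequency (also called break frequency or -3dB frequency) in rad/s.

Corner frequency = 1/τ = 1/11.6625 = 0.086 rad/s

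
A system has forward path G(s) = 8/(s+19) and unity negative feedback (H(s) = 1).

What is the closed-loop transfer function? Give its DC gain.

T(s) = G/(1+GH) = [8/(s+19)] / [1 + 8/(s+19)] = 8/(s+19+8) = 8/(s+27). DC gain = 8/27 = 0.2963.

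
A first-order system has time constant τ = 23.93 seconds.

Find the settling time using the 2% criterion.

For first-order system, 2% settling time ≈ 4τ = 4 × 23.93 = 95.72 s.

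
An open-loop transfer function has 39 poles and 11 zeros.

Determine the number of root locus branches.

Root locus has n branches where n = number of poles = 39.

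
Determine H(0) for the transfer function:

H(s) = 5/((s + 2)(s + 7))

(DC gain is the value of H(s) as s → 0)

DC gain = H(0) = 5/(2 × 7) = 5/14 = 0.3571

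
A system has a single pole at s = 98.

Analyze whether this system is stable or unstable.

Pole at s = 98 is in the right half-plane. Unstable.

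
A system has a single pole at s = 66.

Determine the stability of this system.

Pole at s = 66 is in the right half-plane. Unstable.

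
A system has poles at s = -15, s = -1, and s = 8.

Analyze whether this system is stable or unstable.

Pole(s) at s = 8 are not in the left half-plane. System is unstable.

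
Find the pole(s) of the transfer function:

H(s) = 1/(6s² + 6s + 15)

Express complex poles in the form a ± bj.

Discriminant = 6² - 4×6×15 = 36 - 360 = -324 < 0, so the poles are a complex conjugate pair s = (-6 ± j√324)/(2×6). Real part = -6/(2×6) = -6/12 = -0.5; imaginary part = ±√324/(2×6) = 18/12 = 1.5. Poles: s = -0.5 ± 1.5j.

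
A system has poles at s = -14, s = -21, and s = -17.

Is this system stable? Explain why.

All poles are in the left half-plane. System is stable.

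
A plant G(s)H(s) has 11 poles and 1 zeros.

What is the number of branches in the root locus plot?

Root locus has n branches where n = number of poles = 11.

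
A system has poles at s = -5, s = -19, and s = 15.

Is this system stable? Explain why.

Pole(s) at s = 15 are not in the left half-plane. System is unstable.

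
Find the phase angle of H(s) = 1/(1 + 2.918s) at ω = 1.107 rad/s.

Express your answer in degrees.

Phase = -arctan(ωτ) = -arctan(1.107 × 2.918) = -72.8°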